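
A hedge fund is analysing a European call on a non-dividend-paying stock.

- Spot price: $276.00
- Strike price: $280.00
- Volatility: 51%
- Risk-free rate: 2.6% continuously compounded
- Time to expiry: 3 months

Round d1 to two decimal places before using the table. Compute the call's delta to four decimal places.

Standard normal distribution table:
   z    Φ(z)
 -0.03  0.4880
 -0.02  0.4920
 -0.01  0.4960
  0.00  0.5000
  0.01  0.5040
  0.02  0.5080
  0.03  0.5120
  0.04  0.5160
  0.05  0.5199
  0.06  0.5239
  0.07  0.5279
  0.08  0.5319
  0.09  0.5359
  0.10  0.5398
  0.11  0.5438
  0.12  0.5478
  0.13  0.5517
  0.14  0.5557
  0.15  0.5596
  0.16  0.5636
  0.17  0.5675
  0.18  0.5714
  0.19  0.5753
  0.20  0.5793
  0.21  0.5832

σ√T = 0.51 × 0.5000 = 0.2550
d₁ = [ln(276/280) + (0.026 + 0.51²/2)·0.25] / 0.2550 = [-0.0144 + 0.0390] / 0.2550 = 0.0966 which rounds to 0.10
N(d₁) = N(0.10) = 0.5398
Δ_call = N(d₁) = 0.5398

0.5398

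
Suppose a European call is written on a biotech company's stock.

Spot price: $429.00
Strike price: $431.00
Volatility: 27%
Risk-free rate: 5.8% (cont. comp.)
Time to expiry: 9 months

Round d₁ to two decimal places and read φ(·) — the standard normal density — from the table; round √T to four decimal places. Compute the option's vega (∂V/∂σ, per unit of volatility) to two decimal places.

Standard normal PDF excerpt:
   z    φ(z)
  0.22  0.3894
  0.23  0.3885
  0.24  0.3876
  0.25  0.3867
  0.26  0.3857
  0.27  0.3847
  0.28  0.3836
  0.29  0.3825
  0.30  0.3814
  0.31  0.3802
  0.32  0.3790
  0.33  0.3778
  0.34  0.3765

T = 0.75;  σ√T = 0.2338
d₁ = [ln(429/431) + (0.058 + 0.27²/2)·0.75] / 0.2338 = [-0.0047 + 0.0708] / 0.2338 = 0.2831 → 0.28
√T = √0.75 = 0.8660
φ(d₁) = φ(0.28) = 0.3836
vega = S·φ(d₁)·√T = 429·0.3836·0.8660 = 142.5128

142.51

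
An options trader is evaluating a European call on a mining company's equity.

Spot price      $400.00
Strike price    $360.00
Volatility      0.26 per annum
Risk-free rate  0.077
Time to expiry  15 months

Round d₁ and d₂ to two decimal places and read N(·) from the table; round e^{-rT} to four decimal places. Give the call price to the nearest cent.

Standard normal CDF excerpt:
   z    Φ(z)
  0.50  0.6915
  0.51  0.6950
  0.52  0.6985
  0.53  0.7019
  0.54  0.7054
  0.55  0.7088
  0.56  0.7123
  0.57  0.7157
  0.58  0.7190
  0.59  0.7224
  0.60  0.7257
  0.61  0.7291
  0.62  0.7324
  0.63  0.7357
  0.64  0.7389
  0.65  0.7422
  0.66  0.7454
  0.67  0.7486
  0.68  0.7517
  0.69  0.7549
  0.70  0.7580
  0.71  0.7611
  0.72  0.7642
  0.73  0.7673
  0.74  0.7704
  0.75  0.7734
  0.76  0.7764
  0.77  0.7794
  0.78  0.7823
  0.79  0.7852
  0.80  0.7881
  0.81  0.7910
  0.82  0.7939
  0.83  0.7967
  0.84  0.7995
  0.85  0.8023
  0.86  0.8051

σ√T = 0.26·√1.25 = 0.2907
d₁ = [ln(400/360) + (0.077 + 0.26²/2)·1.25] / 0.2907 = [0.1054 + 0.1385] / 0.2907 = 0.8389 ⇒ 0.84
d₂ = d₁ − σ√T = 0.8389 − 0.2907 = 0.5482 ⇒ 0.55
exp(−rT) = exp(−0.077·1.25) = 0.9082
N(d₁) = N(0.84) = 0.7995;  N(d₂) = N(0.55) = 0.7088
C = 400·0.7995 − 360·0.9082·0.7088 = 319.8000 − 231.7436 = 88.0564

$88.06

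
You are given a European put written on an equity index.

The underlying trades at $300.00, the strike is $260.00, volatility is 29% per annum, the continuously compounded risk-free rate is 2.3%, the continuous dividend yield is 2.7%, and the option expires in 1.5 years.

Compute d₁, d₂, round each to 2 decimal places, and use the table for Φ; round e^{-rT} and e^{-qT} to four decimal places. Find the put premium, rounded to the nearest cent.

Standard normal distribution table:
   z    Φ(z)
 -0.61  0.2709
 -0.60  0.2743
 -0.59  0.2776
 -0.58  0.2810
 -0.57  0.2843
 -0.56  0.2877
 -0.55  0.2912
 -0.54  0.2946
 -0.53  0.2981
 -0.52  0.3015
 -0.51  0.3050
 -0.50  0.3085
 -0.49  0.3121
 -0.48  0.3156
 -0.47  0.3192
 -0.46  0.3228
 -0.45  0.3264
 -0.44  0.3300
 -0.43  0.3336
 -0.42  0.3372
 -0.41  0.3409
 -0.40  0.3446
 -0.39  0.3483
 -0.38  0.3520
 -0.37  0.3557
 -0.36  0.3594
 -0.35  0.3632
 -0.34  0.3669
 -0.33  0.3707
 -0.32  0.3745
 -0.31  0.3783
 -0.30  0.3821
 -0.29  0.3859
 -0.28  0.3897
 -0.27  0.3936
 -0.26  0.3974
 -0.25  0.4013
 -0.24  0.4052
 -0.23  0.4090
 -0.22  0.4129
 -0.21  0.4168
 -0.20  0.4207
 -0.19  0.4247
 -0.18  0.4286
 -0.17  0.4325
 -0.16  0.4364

σ√T = 0.29 × 1.2247 = 0.3552
ln(S/K) + (r − q + σ²/2)T = ln(300/260) + (0.023 − 0.027 + 0.29²/2)·1.5 = 0.1431 + 0.0571 = 0.2002
d₁ = 0.2002 / 0.3552 = 0.5636 ⇒ 0.56
d₂ = d₁ − σ√T = 0.5636 − 0.3552 = 0.2084 ⇒ 0.21
exp(−qT) = exp(−0.027·1.5) = 0.9603;  exp(−rT) = exp(−0.023·1.5) = 0.9661
N(−d₂) = N(-0.21) = 0.4168;  N(−d₁) = N(-0.56) = 0.2877
P = 260·0.9661·0.4168 − 300·0.9603·0.2877 = 104.6943 − 82.8835 = 21.8108

$21.81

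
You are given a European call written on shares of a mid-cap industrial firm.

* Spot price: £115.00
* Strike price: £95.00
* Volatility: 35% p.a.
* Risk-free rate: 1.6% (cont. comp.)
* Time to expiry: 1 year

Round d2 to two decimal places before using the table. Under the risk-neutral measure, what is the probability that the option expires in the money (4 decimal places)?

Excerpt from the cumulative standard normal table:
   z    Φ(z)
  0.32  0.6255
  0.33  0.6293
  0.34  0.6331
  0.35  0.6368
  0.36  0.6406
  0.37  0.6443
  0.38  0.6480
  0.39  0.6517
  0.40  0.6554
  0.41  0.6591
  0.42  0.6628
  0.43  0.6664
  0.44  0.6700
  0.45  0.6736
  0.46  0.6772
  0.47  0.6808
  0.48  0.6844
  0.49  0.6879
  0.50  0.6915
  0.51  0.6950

T = 1;  σ√T = 0.3500
d₁ = [ln(115/95) + (0.016 + 0.35²/2)·1] / 0.3500 = [0.1911 + 0.0772] / 0.3500 = 0.7666 → 0.77
d₂ = d₁ − σ√T = 0.7666 − 0.3500 = 0.4166 → 0.42
Pr(exercise) under Q = N(d₂) = 0.6628

0.6628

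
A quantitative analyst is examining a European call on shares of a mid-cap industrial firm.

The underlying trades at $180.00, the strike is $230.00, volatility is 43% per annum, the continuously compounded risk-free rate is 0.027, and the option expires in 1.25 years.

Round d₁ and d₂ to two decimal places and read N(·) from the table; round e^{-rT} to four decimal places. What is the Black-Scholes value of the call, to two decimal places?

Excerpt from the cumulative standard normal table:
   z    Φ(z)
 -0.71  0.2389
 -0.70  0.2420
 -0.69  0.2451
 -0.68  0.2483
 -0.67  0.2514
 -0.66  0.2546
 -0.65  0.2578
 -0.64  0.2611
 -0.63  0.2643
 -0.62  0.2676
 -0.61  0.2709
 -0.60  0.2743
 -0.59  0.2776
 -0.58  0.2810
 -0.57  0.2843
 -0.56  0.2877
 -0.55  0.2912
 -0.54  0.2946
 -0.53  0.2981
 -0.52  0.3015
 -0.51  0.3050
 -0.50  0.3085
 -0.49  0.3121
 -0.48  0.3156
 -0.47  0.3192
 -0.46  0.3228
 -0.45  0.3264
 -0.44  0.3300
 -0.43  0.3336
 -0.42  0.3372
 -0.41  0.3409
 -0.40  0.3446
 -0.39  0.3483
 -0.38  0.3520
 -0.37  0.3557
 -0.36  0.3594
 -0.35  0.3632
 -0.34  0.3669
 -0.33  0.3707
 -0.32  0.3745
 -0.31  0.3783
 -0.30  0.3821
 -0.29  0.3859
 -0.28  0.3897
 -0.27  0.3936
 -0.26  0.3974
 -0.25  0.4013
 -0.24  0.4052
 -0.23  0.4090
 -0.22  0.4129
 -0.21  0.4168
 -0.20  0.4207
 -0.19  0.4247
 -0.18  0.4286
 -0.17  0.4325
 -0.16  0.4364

σ√T = 0.43·√1.25 = 0.4808
d₁ = [ln(180/230) + (0.027 + 0.43²/2)·1.25] / 0.4808 = [-0.2451 + 0.1493] / 0.4808 = -0.1993 ⇒ -0.20
d₂ = d₁ − σ√T = -0.1993 − 0.4808 = -0.6800 ⇒ -0.68
exp(−rT) = exp(−0.027·1.25) = 0.9668
N(d₁) = N(-0.20) = 0.4207;  N(d₂) = N(-0.68) = 0.2483
C = 180·0.4207 − 230·0.9668·0.2483 = 75.7260 − 55.2130 = 20.5130

$20.51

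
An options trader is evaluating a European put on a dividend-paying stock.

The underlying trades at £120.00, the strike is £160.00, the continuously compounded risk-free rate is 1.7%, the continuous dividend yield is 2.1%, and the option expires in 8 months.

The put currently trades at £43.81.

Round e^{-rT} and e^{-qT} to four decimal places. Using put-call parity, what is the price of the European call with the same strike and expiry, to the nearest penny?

£3.95

exp(−qT) = exp(−0.021·0.6667) = 0.9861;  exp(−rT) = exp(−0.017·0.6667) = 0.9887
Put-call parity: C − P = S·e^(−qT) − K·e^(−rT) = 120·0.9861 − 160·0.9887 = 118.3320 − 158.1920 = -39.8600
C = P + (C − P) = 43.81 + (-39.8600) = 3.9500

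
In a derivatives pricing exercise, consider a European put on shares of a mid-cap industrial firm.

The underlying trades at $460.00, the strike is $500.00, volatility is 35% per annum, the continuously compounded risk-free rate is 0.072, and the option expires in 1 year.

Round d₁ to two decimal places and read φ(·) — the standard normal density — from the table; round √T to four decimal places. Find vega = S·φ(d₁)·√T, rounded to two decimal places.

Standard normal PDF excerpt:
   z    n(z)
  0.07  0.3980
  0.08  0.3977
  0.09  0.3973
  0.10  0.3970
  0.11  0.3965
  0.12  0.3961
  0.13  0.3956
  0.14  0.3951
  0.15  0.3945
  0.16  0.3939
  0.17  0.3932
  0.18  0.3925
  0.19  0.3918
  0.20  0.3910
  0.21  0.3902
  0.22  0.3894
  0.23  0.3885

181.75

σ√T = 0.35·√1 = 0.3500
d₁ = [ln(460/500) + (0.072 + 0.35²/2)·1] / 0.3500 = [-0.0834 + 0.1332] / 0.3500 = 0.1425 ⇒ 0.14
√T = √1 = 1.0000
φ(d₁) = φ(0.14) = 0.3951
vega = S·φ(d₁)·√T = 460·0.3951·1.0000 = 181.7460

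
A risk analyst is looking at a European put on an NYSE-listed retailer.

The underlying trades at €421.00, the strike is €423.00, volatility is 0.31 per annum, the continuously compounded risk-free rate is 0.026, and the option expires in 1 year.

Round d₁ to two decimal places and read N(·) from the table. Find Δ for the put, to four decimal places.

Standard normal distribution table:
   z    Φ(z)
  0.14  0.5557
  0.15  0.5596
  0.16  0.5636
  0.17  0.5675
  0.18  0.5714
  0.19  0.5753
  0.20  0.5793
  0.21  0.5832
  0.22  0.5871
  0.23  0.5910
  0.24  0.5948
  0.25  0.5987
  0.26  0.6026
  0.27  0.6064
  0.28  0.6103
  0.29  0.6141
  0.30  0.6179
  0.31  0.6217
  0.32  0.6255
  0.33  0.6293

σ√T = 0.31·√1 = 0.3100
d₁ = [ln(421/423) + (0.026 + 0.31²/2)·1] / 0.3100 = [-0.0047 + 0.0741] / 0.3100 = 0.2236 which rounds to 0.22
N(d₁) = N(0.22) = 0.5871
Δ_put = N(d₁) − 1 = 0.5871 − 1 = -0.4129

-0.4129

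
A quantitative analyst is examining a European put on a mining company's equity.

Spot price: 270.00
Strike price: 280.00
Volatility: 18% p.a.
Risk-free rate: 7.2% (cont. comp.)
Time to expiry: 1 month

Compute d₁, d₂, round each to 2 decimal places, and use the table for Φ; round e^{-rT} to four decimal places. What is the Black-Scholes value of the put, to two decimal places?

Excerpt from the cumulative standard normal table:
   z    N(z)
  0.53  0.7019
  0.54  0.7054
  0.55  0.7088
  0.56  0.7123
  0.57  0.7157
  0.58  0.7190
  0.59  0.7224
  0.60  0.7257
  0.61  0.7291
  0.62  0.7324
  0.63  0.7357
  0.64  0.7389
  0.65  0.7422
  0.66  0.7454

σ√T = 0.18 × 0.2887 = 0.0520
d₁ = [ln(270/280) + (0.072 + 0.18²/2)·0.08333] / 0.0520 = [-0.0364 + 0.0073] / 0.0520 = -0.5584 ≈ -0.56
d₂ = d₁ − σ√T = -0.5584 − 0.0520 = -0.6104 ≈ -0.61
exp(−rT) = exp(−0.072·0.08333) = 0.9940
N(−d₂) = N(0.61) = 0.7291;  N(−d₁) = N(0.56) = 0.7123
P = 280·0.9940·0.7291 − 270·0.7123 = 202.9231 − 192.3210 = 10.6021

10.60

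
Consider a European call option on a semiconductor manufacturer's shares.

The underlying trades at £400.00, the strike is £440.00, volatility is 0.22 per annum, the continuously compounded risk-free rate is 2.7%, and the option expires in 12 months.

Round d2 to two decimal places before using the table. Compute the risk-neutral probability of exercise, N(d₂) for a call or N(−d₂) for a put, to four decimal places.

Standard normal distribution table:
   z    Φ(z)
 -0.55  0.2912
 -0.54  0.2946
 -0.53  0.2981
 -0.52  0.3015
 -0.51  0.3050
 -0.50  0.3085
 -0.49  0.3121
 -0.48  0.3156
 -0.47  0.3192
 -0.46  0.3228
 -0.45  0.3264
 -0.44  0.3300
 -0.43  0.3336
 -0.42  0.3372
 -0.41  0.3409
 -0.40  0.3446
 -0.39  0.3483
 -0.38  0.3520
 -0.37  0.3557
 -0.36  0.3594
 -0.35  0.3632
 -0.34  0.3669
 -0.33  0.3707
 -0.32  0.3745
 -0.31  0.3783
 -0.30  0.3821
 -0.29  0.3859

0.3372

σ√T = 0.22·√1 = 0.2200
d₁ = [ln(400/440) + (0.027 + 0.22²/2)·1] / 0.2200 = [-0.0953 + 0.0512] / 0.2200 = -0.2005 → -0.20
d₂ = d₁ − σ√T = -0.2005 − 0.2200 = -0.4205 → -0.42
Risk-neutral Pr[S_T > K] = N(d₂) = N(-0.42) = 0.3372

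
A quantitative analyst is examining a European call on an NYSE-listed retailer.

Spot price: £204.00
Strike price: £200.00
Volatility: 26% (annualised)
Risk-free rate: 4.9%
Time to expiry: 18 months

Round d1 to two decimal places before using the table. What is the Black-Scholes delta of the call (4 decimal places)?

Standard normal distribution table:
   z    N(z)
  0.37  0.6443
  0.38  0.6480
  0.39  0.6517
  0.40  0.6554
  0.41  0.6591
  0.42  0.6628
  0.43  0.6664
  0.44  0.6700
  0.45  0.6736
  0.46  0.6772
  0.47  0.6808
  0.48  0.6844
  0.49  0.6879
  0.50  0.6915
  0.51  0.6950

σ√T = 0.26·√1.5 = 0.3184
ln(S/K) + (r + σ²/2)T = ln(204/200) + (0.049 + 0.26²/2)·1.5 = 0.0198 + 0.1242 = 0.1440
d₁ = 0.1440 / 0.3184 = 0.4522 ⇒ 0.45
N(d₁) = N(0.45) = 0.6736
Δ_call = N(d₁) = 0.6736

0.6736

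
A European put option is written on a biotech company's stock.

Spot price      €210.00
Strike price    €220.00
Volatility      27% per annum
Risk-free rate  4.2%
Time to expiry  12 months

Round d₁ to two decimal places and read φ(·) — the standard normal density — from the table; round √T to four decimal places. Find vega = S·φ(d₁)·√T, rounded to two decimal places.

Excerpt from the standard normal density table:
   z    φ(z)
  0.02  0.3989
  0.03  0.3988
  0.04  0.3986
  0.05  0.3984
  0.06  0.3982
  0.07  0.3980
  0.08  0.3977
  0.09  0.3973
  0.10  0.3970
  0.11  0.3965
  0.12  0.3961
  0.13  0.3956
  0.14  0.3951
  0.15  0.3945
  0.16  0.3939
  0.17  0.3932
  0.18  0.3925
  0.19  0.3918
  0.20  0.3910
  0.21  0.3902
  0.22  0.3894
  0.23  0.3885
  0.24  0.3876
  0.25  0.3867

T = 1;  σ√T = 0.2700
d₁ = [ln(210/220) + (0.042 + 0.27²/2)·1] / 0.2700 = [-0.0465 + 0.0785] / 0.2700 = 0.1183 ⇒ 0.12
√T = √1 = 1.0000
φ(d₁) = φ(0.12) = 0.3961
vega = S·φ(d₁)·√T = 210·0.3961·1.0000 = 83.1810
(Vega is the same for a European call and put with the same parameters.)

83.18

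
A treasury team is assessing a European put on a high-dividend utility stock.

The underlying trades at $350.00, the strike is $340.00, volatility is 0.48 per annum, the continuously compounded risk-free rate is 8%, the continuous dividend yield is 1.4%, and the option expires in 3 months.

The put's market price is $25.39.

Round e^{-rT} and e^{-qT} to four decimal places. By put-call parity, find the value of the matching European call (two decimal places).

e^(−qT) = e^(−0.014·0.25) = 0.9965;  e^(−rT) = e^(−0.08·0.25) = 0.9802
Put-call parity: C − P = S·e^(−qT) − K·e^(−rT) = 350·0.9965 − 340·0.9802 = 348.7750 − 333.2680 = 15.5070
C = P + (C − P) = 25.39 + (15.5070) = 40.8970

$40.90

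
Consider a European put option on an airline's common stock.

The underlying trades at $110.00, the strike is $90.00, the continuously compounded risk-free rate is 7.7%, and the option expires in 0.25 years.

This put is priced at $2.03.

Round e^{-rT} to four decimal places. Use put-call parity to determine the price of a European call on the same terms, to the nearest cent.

exp(−rT) = exp(−0.077·0.25) = 0.9809
Put-call parity: C − P = S − K·e^(−rT) = 110 − 90·0.9809 = 110 − 88.2810 = 21.7190
C = P + (C − P) = 2.03 + (21.7190) = 23.7490

$23.75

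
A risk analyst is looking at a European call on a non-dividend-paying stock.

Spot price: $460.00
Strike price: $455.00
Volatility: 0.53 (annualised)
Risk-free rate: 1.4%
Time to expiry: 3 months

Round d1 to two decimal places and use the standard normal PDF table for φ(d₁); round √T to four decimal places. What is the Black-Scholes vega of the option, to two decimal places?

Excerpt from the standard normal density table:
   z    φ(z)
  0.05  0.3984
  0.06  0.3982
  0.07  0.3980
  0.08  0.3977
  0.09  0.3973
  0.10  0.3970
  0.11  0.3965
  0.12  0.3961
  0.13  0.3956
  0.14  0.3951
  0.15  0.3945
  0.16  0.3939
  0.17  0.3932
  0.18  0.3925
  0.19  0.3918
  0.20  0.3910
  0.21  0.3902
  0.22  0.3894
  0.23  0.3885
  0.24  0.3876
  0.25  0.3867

σ√T = 0.53·√0.25 = 0.2650
d₁ = [ln(460/455) + (0.014 + 0.53²/2)·0.25] / 0.2650 = [0.0109 + 0.0386] / 0.2650 = 0.1869 → 0.19
√T = √0.25 = 0.5000
φ(d₁) = φ(0.19) = 0.3918
vega = S·φ(d₁)·√T = 460·0.3918·0.5000 = 90.1140
(Call and put vega coincide under Black-Scholes.)

90.11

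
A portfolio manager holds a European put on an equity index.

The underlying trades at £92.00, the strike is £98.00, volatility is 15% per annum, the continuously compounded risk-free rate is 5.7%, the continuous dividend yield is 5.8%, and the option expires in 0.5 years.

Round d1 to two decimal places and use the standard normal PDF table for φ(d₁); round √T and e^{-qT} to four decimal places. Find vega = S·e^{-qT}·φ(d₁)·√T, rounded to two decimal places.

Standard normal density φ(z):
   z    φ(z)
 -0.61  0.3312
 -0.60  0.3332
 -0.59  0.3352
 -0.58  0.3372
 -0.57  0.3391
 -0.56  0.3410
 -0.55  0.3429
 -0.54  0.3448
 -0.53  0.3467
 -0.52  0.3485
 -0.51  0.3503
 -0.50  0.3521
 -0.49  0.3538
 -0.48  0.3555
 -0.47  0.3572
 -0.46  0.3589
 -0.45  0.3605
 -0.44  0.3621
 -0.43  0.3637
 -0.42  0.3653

T = 0.5;  σ√T = 0.1061
d₁ = [ln(92/98) + (0.057 − 0.058 + 0.15²/2)·0.5] / 0.1061 = [-0.0632 + 0.0051] / 0.1061 = -0.5473 ≈ -0.55
√T = √0.5 = 0.7071
φ(d₁) = φ(-0.55) = 0.3429
exp(−qT) = exp(−0.058·0.5) = 0.9714
vega = S·exp(−qT)·φ(d₁)·√T = 92·0.9714·0.3429·0.7071 = 21.6688

21.67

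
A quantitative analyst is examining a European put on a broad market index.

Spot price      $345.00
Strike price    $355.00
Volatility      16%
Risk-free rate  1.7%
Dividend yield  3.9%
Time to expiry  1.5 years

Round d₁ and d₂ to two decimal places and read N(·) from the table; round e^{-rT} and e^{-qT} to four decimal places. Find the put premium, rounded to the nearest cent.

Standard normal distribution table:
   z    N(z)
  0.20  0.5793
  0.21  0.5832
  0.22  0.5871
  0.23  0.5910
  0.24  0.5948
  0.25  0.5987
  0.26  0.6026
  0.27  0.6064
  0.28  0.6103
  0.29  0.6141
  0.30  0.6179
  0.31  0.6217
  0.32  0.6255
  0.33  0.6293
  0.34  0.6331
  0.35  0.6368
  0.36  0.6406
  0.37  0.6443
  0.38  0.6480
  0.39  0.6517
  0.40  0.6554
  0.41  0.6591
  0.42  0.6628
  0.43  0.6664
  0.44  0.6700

$37.04

T = 1.5;  σ√T = 0.1960
d₁ = [ln(345/355) + (0.017 − 0.039 + ½·0.16²)·1.5] / (σ√T) = (-0.0286 − 0.0138) / 0.1960 = -0.2162 ≈ -0.22
d₂ = -0.2162 − 0.1960 = -0.4122 ≈ -0.41
e^(−qT) = e^(−0.039·1.5) = 0.9432;  e^(−rT) = e^(−0.017·1.5) = 0.9748
N(−d₂) = N(0.41) = 0.6591;  N(−d₁) = N(0.22) = 0.5871
P = 355·0.9748·0.6591 − 345·0.9432·0.5871 = 228.0842 − 191.0447 = 37.0395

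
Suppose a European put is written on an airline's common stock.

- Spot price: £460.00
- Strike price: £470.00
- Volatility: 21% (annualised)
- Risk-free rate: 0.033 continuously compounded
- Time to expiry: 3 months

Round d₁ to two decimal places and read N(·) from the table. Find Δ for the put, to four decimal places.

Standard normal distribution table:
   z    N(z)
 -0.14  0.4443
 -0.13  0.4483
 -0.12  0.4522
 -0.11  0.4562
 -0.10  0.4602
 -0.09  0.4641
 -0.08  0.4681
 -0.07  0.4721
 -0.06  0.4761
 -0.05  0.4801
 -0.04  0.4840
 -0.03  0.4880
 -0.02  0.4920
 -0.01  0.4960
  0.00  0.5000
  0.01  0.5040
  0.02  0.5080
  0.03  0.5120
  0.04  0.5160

-0.5279

σ√T = 0.21 × 0.5000 = 0.1050
d₁ = [ln(460/470) + (0.033 + 0.21²/2)·0.25] / 0.1050 = [-0.0215 + 0.0138] / 0.1050 = -0.0737 ≈ -0.07
N(d₁) = N(-0.07) = 0.4721
Δ_put = N(d₁) − 1 = 0.4721 − 1 = -0.5279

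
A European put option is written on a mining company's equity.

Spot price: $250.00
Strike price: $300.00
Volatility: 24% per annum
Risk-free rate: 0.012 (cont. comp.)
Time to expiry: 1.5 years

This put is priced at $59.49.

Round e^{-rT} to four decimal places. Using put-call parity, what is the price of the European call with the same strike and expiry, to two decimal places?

e^(−rT) = e^(−0.012·1.5) = 0.9822
Put-call parity: C − P = S − K·e^(−rT) = 250 − 300·0.9822 = 250 − 294.6600 = -44.6600
C = P + (C − P) = 59.49 + (-44.6600) = 14.8300

$14.83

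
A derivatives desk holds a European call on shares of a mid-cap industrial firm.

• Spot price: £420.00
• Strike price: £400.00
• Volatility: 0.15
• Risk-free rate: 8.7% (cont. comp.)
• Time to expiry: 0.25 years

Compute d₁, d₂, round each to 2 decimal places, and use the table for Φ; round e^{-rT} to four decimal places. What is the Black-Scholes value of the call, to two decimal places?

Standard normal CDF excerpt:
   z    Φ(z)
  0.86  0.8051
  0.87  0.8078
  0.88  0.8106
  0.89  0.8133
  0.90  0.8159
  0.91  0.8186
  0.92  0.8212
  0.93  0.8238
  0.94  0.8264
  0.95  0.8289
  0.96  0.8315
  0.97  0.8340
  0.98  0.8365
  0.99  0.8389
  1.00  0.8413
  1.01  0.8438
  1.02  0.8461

σ√T = 0.15·√0.25 = 0.0750
d₁ = [ln(420/400) + (0.087 + ½·0.15²)·0.25] / (σ√T) = (0.0488 + 0.0246) / 0.0750 = 0.9780 ⇒ 0.98
d₂ = 0.9780 − 0.0750 = 0.9030 ⇒ 0.90
e^(−rT) = e^(−0.087·0.25) = 0.9785
N(d₁) = N(0.98) = 0.8365;  N(d₂) = N(0.90) = 0.8159
C = 420·0.8365 − 400·0.9785·0.8159 = 351.3300 − 319.3433 = 31.9867

£31.99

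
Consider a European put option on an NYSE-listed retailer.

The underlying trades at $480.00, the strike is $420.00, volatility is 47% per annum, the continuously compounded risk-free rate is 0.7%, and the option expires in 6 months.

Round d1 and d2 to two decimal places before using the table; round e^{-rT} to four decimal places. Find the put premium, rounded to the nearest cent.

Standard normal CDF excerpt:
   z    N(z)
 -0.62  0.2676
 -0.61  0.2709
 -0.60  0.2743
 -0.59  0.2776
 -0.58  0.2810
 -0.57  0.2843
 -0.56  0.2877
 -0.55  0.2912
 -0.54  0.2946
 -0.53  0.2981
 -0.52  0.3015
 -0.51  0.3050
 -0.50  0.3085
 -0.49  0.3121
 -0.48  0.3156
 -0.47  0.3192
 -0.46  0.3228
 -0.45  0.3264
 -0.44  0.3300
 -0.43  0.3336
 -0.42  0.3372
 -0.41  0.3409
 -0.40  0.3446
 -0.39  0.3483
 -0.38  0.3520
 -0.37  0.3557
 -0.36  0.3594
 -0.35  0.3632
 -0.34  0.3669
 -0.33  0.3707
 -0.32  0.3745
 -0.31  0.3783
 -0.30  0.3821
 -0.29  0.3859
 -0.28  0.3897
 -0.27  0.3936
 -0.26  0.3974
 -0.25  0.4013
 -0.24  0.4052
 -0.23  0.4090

$33.08

σ√T = 0.47 × 0.7071 = 0.3323
ln(S/K) + (r + σ²/2)T = ln(480/420) + (0.007 + 0.47²/2)·0.5 = 0.1335 + 0.0587 = 0.1923
d₁ = 0.1923 / 0.3323 = 0.5785 which rounds to 0.58
d₂ = d₁ − σ√T = 0.5785 − 0.3323 = 0.2462 which rounds to 0.25
exp(−rT) = exp(−0.007·0.5) = 0.9965
N(−d₂) = N(-0.25) = 0.4013;  N(−d₁) = N(-0.58) = 0.2810
P = 420·0.9965·0.4013 − 480·0.2810 = 167.9561 − 134.8800 = 33.0761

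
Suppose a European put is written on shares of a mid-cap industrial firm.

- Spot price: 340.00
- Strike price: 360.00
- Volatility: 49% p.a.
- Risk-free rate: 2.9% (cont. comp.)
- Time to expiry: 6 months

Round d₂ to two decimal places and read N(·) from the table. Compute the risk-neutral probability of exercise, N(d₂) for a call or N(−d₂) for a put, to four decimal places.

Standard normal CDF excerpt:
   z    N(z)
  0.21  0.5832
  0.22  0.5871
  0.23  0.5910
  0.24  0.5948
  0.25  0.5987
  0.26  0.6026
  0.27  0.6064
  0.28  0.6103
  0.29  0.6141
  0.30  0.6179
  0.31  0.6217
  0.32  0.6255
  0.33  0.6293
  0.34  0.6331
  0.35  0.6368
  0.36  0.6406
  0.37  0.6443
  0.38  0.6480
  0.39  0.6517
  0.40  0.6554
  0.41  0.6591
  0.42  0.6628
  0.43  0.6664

0.6179

σ√T = 0.49·√0.5 = 0.3465
d₁ = [ln(340/360) + (0.029 + 0.49²/2)·0.5] / 0.3465 = [-0.0572 + 0.0745] / 0.3465 = 0.0501 which rounds to 0.05
d₂ = d₁ − σ√T = 0.0501 − 0.3465 = -0.2964 which rounds to -0.30
Risk-neutral Pr[S_T < K] = N(−d₂) = N(0.30) = 0.6179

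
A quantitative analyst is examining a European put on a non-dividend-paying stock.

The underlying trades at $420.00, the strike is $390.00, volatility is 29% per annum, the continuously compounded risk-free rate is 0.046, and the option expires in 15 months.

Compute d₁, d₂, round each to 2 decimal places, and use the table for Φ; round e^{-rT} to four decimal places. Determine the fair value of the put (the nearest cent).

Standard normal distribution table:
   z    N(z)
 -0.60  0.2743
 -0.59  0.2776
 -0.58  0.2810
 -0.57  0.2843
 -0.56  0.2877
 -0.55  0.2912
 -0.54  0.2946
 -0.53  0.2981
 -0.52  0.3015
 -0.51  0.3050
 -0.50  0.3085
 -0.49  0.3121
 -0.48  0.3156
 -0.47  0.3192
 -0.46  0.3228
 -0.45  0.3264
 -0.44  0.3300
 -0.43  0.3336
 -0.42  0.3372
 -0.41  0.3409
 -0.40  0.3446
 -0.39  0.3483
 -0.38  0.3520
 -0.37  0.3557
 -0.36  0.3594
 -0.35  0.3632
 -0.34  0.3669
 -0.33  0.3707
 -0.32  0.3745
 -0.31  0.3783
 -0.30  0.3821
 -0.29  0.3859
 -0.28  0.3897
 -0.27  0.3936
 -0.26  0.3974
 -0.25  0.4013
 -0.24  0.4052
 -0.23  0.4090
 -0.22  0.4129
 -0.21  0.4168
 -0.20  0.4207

σ√T = 0.29 × 1.1180 = 0.3242
d₁ = [ln(420/390) + (0.046 + 0.29²/2)·1.25] / 0.3242 = [0.0741 + 0.1101] / 0.3242 = 0.5680 which rounds to 0.57
d₂ = d₁ − σ√T = 0.5680 − 0.3242 = 0.2438 which rounds to 0.24
e^(−rT) = e^(−0.046·1.25) = 0.9441
N(−d₂) = N(-0.24) = 0.4052;  N(−d₁) = N(-0.57) = 0.2843
P = 390·0.9441·0.4052 − 420·0.2843 = 149.1942 − 119.4060 = 29.7882

$29.79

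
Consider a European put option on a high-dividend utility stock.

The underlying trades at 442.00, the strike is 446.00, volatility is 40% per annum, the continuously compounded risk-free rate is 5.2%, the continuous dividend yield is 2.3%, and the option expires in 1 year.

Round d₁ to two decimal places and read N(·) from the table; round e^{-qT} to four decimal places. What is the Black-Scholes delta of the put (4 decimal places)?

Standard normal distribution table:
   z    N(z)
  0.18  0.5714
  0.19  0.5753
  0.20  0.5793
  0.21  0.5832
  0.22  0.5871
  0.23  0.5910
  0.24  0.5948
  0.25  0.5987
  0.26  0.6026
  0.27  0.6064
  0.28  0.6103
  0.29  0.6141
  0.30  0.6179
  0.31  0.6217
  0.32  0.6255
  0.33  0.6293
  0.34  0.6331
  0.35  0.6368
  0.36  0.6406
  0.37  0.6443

σ√T = 0.4·√1 = 0.4000
d₁ = [ln(442/446) + (0.052 − 0.023 + 0.4²/2)·1] / 0.4000 = [-0.0090 + 0.1090] / 0.4000 = 0.2500 ⇒ 0.25
N(d₁) = N(0.25) = 0.5987
Δ_put = e^(−qT)·(N(d₁) − 1) = 0.9773·(0.5987 − 1) = -0.3922

-0.3922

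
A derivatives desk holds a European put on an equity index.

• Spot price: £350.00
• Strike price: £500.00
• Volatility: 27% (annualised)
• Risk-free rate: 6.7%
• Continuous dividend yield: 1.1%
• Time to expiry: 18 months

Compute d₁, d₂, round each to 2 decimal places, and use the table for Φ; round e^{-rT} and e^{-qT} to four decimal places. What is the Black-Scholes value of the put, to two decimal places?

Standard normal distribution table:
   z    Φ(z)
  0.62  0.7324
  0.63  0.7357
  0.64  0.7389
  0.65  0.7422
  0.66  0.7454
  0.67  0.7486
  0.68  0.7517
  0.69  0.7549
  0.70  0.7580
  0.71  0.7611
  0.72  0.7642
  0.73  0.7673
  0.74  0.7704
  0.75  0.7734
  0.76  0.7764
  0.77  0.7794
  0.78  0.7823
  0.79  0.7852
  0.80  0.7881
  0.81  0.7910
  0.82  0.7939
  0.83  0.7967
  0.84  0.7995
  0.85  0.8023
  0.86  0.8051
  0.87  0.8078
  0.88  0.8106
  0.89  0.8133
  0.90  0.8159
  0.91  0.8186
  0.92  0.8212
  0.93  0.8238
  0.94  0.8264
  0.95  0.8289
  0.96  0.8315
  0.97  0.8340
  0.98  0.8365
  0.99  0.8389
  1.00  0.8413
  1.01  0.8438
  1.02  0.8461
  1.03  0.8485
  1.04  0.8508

σ√T = 0.27·√1.5 = 0.3307
ln(S/K) + (r − q + σ²/2)T = ln(350/500) + (0.067 − 0.011 + 0.27²/2)·1.5 = -0.3567 + 0.1387 = -0.2180
d₁ = -0.2180 / 0.3307 = -0.6592 ≈ -0.66
d₂ = d₁ − σ√T = -0.6592 − 0.3307 = -0.9899 ≈ -0.99
e^(−qT) = e^(−0.011·1.5) = 0.9836;  e^(−rT) = e^(−0.067·1.5) = 0.9044
N(−d₂) = N(0.99) = 0.8389;  N(−d₁) = N(0.66) = 0.7454
P = 500·0.9044·0.8389 − 350·0.9836·0.7454 = 379.3506 − 256.6114 = 122.7392

£122.74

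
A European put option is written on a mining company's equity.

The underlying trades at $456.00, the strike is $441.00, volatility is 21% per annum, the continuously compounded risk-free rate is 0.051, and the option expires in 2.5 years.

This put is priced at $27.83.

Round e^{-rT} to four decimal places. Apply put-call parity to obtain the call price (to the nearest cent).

$95.62

exp(−rT) = exp(−0.051·2.5) = 0.8803
Put-call parity: C − P = S − K·e^(−rT) = 456 − 441·0.8803 = 456 − 388.2123 = 67.7877
C = P + (C − P) = 27.83 + (67.7877) = 95.6177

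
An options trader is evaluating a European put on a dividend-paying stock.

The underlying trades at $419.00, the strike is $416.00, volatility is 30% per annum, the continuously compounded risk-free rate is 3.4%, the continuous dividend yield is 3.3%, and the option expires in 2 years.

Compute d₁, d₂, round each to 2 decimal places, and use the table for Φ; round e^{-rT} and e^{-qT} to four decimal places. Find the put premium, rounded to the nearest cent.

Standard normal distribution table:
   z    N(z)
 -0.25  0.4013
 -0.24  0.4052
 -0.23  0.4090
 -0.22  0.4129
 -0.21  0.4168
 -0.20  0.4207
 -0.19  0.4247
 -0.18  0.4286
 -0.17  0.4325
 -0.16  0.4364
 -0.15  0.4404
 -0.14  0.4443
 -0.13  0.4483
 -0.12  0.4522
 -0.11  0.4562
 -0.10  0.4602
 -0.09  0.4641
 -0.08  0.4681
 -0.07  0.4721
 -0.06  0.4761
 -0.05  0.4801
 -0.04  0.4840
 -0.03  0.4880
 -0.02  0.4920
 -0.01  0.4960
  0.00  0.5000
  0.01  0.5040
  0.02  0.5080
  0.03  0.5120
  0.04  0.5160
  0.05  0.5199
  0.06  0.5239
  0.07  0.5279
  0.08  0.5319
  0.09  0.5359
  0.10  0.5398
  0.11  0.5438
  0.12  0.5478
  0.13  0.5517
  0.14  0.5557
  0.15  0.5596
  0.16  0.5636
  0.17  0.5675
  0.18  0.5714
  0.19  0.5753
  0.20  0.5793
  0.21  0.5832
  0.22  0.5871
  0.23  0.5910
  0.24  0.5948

$63.18

T = 2;  σ√T = 0.4243
ln(S/K) + (r − q + σ²/2)T = ln(419/416) + (0.034 − 0.033 + 0.3²/2)·2 = 0.0072 + 0.0920 = 0.0992
d₁ = 0.0992 / 0.4243 = 0.2338 ⇒ 0.23
d₂ = d₁ − σ√T = 0.2338 − 0.4243 = -0.1905 ⇒ -0.19
exp(−qT) = exp(−0.033·2) = 0.9361;  exp(−rT) = exp(−0.034·2) = 0.9343
N(−d₂) = N(0.19) = 0.5753;  N(−d₁) = N(-0.23) = 0.4090
P = 416·0.9343·0.5753 − 419·0.9361·0.4090 = 223.6012 − 160.4204 = 63.1808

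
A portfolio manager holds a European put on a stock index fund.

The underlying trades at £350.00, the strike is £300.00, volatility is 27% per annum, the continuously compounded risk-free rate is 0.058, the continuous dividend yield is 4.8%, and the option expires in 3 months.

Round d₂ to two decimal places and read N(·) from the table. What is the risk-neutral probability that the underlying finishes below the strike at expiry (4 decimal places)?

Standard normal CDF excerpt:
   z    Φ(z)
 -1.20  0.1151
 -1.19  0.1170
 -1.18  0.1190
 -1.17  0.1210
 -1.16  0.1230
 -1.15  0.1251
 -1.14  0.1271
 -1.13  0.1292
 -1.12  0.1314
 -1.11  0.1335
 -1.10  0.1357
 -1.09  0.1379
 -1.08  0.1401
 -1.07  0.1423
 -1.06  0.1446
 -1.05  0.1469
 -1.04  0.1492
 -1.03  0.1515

T = 0.25;  σ√T = 0.1350
d₁ = [ln(350/300) + (0.058 − 0.048 + 0.27²/2)·0.25] / 0.1350 = [0.1542 + 0.0116] / 0.1350 = 1.2279 which rounds to 1.23
d₂ = d₁ − σ√T = 1.2279 − 0.1350 = 1.0929 which rounds to 1.09
Risk-neutral Pr[S_T < K] = N(−d₂) = N(-1.09) = 0.1379

0.1379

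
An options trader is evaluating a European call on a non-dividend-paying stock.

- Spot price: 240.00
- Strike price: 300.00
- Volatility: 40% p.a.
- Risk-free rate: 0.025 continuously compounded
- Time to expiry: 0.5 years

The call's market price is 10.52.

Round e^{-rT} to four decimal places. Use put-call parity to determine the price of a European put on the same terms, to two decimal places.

66.80

e^(−rT) = e^(−0.025·0.5) = 0.9876
Put-call parity: C − P = S − K·e^(−rT) = 240 − 300·0.9876 = 240 − 296.2800 = -56.2800
P = C − (C − P) = 10.52 − (-56.2800) = 66.8000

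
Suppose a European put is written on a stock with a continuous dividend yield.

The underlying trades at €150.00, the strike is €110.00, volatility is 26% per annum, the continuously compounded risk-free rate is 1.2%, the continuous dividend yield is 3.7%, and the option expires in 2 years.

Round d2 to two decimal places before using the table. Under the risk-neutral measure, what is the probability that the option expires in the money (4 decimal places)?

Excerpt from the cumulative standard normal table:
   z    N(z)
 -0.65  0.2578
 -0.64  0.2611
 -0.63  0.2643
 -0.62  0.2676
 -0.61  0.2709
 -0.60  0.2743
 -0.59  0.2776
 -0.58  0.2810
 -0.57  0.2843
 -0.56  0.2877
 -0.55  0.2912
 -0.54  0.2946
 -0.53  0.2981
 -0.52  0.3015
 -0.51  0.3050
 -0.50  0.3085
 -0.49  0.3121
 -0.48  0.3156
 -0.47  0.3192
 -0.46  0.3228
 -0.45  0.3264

σ√T = 0.26·√2 = 0.3677
d₁ = [ln(150/110) + (0.012 − 0.037 + 0.26²/2)·2] / 0.3677 = [0.3102 + 0.0176] / 0.3677 = 0.8914 ⇒ 0.89
d₂ = d₁ − σ√T = 0.8914 − 0.3677 = 0.5237 ⇒ 0.52
Risk-neutral Pr[S_T < K] = N(−d₂) = N(-0.52) = 0.3015

0.3015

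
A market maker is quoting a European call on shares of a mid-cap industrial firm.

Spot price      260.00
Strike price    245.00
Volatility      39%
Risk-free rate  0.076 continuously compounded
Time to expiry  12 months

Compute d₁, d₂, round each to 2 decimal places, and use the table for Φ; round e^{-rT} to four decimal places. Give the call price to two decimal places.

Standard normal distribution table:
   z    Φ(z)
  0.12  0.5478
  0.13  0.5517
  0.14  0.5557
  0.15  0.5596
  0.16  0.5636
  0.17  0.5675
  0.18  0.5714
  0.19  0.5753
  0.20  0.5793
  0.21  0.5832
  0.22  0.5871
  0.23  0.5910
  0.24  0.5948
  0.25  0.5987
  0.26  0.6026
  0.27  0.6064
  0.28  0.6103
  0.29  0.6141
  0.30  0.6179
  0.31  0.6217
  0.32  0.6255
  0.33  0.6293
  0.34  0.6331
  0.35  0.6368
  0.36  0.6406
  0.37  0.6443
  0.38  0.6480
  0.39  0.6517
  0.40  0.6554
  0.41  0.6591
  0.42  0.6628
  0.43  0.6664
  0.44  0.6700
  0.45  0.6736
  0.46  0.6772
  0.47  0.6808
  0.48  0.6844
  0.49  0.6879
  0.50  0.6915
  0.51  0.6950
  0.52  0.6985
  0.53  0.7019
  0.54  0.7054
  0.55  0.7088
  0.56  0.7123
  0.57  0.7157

56.34

T = 1;  σ√T = 0.3900
ln(S/K) + (r + σ²/2)T = ln(260/245) + (0.076 + 0.39²/2)·1 = 0.0594 + 0.1521 = 0.2115
d₁ = 0.2115 / 0.3900 = 0.5422 ≈ 0.54
d₂ = d₁ − σ√T = 0.5422 − 0.3900 = 0.1522 ≈ 0.15
exp(−rT) = exp(−0.076·1) = 0.9268
N(d₁) = N(0.54) = 0.7054;  N(d₂) = N(0.15) = 0.5596
C = 260·0.7054 − 245·0.9268·0.5596 = 183.4040 − 127.0661 = 56.3379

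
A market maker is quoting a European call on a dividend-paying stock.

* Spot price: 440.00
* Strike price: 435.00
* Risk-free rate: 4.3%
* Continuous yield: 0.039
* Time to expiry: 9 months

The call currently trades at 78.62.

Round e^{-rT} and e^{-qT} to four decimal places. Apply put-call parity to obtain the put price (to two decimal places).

72.50

e^(−qT) = e^(−0.039·0.75) = 0.9712;  e^(−rT) = e^(−0.043·0.75) = 0.9683
Put-call parity: C − P = S·e^(−qT) − K·e^(−rT) = 440·0.9712 − 435·0.9683 = 427.3280 − 421.2105 = 6.1175
P = C − (C − P) = 78.62 − (6.1175) = 72.5025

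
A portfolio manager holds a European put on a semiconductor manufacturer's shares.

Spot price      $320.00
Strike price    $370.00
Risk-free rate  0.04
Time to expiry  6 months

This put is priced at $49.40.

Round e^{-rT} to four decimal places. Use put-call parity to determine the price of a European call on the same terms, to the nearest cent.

e^(−rT) = e^(−0.04·0.5) = 0.9802
Put-call parity: C − P = S − K·e^(−rT) = 320 − 370·0.9802 = 320 − 362.6740 = -42.6740
C = P + (C − P) = 49.40 + (-42.6740) = 6.7260

$6.73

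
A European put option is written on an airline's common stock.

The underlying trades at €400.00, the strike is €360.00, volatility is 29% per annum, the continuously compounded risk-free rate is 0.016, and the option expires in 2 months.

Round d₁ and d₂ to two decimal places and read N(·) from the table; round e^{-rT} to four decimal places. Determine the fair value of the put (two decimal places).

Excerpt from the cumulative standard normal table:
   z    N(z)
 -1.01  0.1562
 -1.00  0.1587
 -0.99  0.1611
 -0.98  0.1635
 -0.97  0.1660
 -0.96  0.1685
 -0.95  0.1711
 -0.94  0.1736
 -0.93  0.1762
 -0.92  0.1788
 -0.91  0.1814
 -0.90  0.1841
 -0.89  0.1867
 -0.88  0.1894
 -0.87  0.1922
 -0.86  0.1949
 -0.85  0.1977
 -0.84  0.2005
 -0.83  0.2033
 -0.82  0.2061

σ√T = 0.29 × 0.4082 = 0.1184
ln(S/K) + (r + σ²/2)T = ln(400/360) + (0.016 + 0.29²/2)·0.1667 = 0.1054 + 0.0097 = 0.1150
d₁ = 0.1150 / 0.1184 = 0.9716 ⇒ 0.97
d₂ = d₁ − σ√T = 0.9716 − 0.1184 = 0.8533 ⇒ 0.85
e^(−rT) = e^(−0.016·0.1667) = 0.9973
P = 360·0.9973·N(-0.85) − 400·N(-0.97) = 360·0.9973·0.1977 − 400·0.1660 = 70.9798 − 66.4000 = 4.5798

€4.58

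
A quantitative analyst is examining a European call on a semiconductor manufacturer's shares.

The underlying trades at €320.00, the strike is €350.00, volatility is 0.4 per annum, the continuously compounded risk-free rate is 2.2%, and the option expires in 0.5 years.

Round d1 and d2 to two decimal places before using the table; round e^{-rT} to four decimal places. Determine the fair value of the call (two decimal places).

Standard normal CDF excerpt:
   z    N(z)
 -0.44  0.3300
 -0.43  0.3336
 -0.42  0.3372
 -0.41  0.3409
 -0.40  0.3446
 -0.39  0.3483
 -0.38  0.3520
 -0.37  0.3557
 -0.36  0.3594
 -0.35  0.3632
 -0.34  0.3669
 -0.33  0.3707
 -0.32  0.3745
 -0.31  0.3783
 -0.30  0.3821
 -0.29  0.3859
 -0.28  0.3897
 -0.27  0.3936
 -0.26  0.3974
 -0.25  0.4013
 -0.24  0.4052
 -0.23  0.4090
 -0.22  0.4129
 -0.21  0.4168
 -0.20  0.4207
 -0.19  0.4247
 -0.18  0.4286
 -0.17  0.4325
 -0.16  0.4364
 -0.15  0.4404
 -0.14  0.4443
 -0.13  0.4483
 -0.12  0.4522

σ√T = 0.4 × 0.7071 = 0.2828
d₁ = [ln(320/350) + (0.022 + ½·0.4²)·0.5] / (σ√T) = (-0.0896 + 0.0510) / 0.2828 = -0.1365 ⇒ -0.14
d₂ = -0.1365 − 0.2828 = -0.4194 ⇒ -0.42
exp(−rT) = exp(−0.022·0.5) = 0.9891
N(d₁) = N(-0.14) = 0.4443;  N(d₂) = N(-0.42) = 0.3372
C = 320·0.4443 − 350·0.9891·0.3372 = 142.1760 − 116.7336 = 25.4424

€25.44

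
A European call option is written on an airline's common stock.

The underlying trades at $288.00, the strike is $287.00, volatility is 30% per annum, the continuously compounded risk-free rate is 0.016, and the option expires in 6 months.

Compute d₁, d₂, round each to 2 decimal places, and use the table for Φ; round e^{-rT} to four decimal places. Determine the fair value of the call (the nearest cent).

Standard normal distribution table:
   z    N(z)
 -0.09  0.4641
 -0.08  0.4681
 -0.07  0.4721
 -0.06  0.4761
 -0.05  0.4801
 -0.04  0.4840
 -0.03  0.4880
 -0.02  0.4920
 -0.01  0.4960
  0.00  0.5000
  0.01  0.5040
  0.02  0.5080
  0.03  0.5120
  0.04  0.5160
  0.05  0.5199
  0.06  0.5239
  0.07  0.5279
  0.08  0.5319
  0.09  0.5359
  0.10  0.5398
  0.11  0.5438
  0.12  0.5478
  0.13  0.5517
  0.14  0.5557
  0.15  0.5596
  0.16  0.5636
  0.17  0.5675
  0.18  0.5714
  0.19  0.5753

T = 0.5;  σ√T = 0.2121
d₁ = [ln(288/287) + (0.016 + ½·0.3²)·0.5] / (σ√T) = (0.0035 + 0.0305) / 0.2121 = 0.1602 which rounds to 0.16
d₂ = 0.1602 − 0.2121 = -0.0520 which rounds to -0.05
exp(−rT) = exp(−0.016·0.5) = 0.9920
C = 288·N(0.16) − 287·0.9920·N(-0.05) = 288·0.5636 − 287·0.9920·0.4801 = 162.3168 − 136.6864 = 25.6304

$25.63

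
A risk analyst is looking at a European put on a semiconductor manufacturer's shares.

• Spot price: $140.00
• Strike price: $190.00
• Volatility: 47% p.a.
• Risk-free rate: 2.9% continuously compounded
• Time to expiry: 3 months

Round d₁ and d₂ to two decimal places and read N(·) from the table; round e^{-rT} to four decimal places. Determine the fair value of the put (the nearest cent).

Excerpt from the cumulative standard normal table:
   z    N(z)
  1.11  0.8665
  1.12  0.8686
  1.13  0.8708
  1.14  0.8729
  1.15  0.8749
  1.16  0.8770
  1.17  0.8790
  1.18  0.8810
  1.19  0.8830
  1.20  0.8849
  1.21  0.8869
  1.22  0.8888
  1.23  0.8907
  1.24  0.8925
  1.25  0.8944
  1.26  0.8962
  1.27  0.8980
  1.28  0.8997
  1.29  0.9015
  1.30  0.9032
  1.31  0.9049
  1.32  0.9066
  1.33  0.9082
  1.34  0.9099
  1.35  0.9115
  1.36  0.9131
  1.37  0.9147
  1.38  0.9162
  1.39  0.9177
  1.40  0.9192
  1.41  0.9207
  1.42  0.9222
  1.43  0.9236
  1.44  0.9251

$50.62

σ√T = 0.47 × 0.5000 = 0.2350
ln(S/K) + (r + σ²/2)T = ln(140/190) + (0.029 + 0.47²/2)·0.25 = -0.3054 + 0.0349 = -0.2705
d₁ = -0.2705 / 0.2350 = -1.1511 → -1.15
d₂ = d₁ − σ√T = -1.1511 − 0.2350 = -1.3861 → -1.39
e^(−rT) = e^(−0.029·0.25) = 0.9928
N(−d₂) = N(1.39) = 0.9177;  N(−d₁) = N(1.15) = 0.8749
P = 190·0.9928·0.9177 − 140·0.8749 = 173.1076 − 122.4860 = 50.6216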